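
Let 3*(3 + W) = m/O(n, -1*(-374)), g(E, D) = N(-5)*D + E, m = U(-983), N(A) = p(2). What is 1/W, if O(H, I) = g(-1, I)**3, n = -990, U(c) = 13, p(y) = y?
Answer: -1250498169/3751494494 ≈ -0.33333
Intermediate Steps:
N(A) = 2
m = 13
g(E, D) = E + 2*D (g(E, D) = 2*D + E = E + 2*D)
O(H, I) = (-1 + 2*I)**3
W = -3751494494/1250498169 (W = -3 + (13/((-1 + 2*(-1*(-374)))**3))/3 = -3 + (13/((-1 + 2*374)**3))/3 = -3 + (13/((-1 + 748)**3))/3 = -3 + (13/(747**3))/3 = -3 + (13/416832723)/3 = -3 + (13*(1/416832723))/3 = -3 + (1/3)*(13/416832723) = -3 + 13/1250498169 = -3751494494/1250498169 ≈ -3.0000)
1/W = 1/(-3751494494/1250498169) = -1250498169/3751494494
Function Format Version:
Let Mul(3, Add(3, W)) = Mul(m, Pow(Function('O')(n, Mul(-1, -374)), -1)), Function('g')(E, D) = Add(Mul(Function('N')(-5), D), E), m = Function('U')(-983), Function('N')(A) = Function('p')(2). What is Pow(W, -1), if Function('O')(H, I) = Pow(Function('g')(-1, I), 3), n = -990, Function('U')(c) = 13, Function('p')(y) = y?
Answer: Rational(-1250498169, 3751494494) ≈ -0.33333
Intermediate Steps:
Function('N')(A) = 2
m = 13
Function('g')(E, D) = Add(E, Mul(2, D)) (Function('g')(E, D) = Add(Mul(2, D), E) = Add(E, Mul(2, D)))
Function('O')(H, I) = Pow(Add(-1, Mul(2, I)), 3)
W = Rational(-3751494494, 1250498169) (W = Add(-3, Mul(Rational(1, 3), Mul(13, Pow(Pow(Add(-1, Mul(2, Mul(-1, -374))), 3), -1)))) = Add(-3, Mul(Rational(1, 3), Mul(13, Pow(Pow(Add(-1, Mul(2, 374)), 3), -1)))) = Add(-3, Mul(Rational(1, 3), Mul(13, Pow(Pow(Add(-1, 748), 3), -1)))) = Add(-3, Mul(Rational(1, 3), Mul(13, Pow(Pow(747, 3), -1)))) = Add(-3, Mul(Rational(1, 3), Mul(13, Pow(416832723, -1)))) = Add(-3, Mul(Rational(1, 3), Mul(13, Rational(1, 416832723)))) = Add(-3, Mul(Rational(1, 3), Rational(13, 416832723))) = Add(-3, Rational(13, 1250498169)) = Rational(-3751494494, 1250498169) ≈ -3.0000)
Pow(W, -1) = Pow(Rational(-3751494494, 1250498169), -1) = Rational(-1250498169, 3751494494)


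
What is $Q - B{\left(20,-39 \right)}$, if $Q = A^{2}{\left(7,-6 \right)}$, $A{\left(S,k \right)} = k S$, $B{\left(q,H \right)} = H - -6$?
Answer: $1797$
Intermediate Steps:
$B{\left(q,H \right)} = 6 + H$ ($B{\left(q,H \right)} = H + 6 = 6 + H$)
$A{\left(S,k \right)} = S k$
$Q = 1764$ ($Q = \left(7 \left(-6\right)\right)^{2} = \left(-42\right)^{2} = 1764$)
$Q - B{\left(20,-39 \right)} = 1764 - \left(6 - 39\right) = 1764 - -33 = 1764 + 33 = 1797$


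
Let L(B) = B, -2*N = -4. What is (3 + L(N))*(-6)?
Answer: -30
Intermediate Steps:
N = 2 (N = -½*(-4) = 2)
(3 + L(N))*(-6) = (3 + 2)*(-6) = 5*(-6) = -30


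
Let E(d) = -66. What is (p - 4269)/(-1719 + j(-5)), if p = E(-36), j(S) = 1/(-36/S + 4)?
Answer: 242760/96259 ≈ 2.5219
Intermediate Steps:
j(S) = 1/(4 - 36/S)
p = -66
(p - 4269)/(-1719 + j(-5)) = (-66 - 4269)/(-1719 + (1/4)*(-5)/(-9 - 5)) = -4335/(-1719 + (1/4)*(-5)/(-14)) = -4335/(-1719 + (1/4)*(-5)*(-1/14)) = -4335/(-1719 + 5/56) = -4335/(-96259/56) = -4335*(-56/96259) = 242760/96259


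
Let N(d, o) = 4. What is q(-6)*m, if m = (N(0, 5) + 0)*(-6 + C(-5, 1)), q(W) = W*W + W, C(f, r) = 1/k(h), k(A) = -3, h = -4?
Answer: -760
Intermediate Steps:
C(f, r) = -⅓ (C(f, r) = 1/(-3) = -⅓)
q(W) = W + W² (q(W) = W² + W = W + W²)
m = -76/3 (m = (4 + 0)*(-6 - ⅓) = 4*(-19/3) = -76/3 ≈ -25.333)
q(-6)*m = -6*(1 - 6)*(-76/3) = -6*(-5)*(-76/3) = 30*(-76/3) = -760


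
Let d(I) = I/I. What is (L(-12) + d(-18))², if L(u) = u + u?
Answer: 529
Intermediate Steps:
d(I) = 1
L(u) = 2*u
(L(-12) + d(-18))² = (2*(-12) + 1)² = (-24 + 1)² = (-23)² = 529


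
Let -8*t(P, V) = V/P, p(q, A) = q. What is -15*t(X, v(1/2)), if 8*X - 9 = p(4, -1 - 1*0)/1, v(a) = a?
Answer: 15/26 ≈ 0.57692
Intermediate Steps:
X = 13/8 (X = 9/8 + (4/1)/8 = 9/8 + (4*1)/8 = 9/8 + (⅛)*4 = 9/8 + ½ = 13/8 ≈ 1.6250)
t(P, V) = -V/(8*P)
-15*t(X, v(1/2)) = -(-15)/(8*2*13/8) = -(-15)*8/(8*2*13) = -15*(-1/26) = 15/26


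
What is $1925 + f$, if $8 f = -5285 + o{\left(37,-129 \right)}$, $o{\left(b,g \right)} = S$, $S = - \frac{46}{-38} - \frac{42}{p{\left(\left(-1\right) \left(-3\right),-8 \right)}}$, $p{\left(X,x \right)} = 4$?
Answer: $\frac{384017}{304} \approx 1263.2$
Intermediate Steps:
$S = - \frac{353}{38}$ ($S = - \frac{46}{-38} - \frac{42}{4} = \left(-46\right) \left(- \frac{1}{38}\right) - \frac{21}{2} = \frac{23}{19} - \frac{21}{2} = - \frac{353}{38} \approx -9.2895$)
$o{\left(b,g \right)} = - \frac{353}{38}$
$f = - \frac{201183}{304}$ ($f = \frac{-5285 - \frac{353}{38}}{8} = \frac{1}{8} \left(- \frac{201183}{38}\right) = - \frac{201183}{304} \approx -661.79$)
$1925 + f = 1925 - \frac{201183}{304} = \frac{384017}{304}$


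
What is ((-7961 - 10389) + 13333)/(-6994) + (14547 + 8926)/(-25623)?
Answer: -2739967/13785174 ≈ -0.19876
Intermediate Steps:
((-7961 - 10389) + 13333)/(-6994) + (14547 + 8926)/(-25623) = (-18350 + 13333)*(-1/6994) + 23473*(-1/25623) = -5017*(-1/6994) - 23473/25623 = 5017/6994 - 23473/25623 = -2739967/13785174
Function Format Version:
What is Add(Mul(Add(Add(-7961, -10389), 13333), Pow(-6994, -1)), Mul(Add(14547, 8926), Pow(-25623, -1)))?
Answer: Rational(-2739967, 13785174) ≈ -0.19876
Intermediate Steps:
Add(Mul(Add(Add(-7961, -10389), 13333), Pow(-6994, -1)), Mul(Add(14547, 8926), Pow(-25623, -1))) = Add(Mul(Add(-18350, 13333), Rational(-1, 6994)), Mul(23473, Rational(-1, 25623))) = Add(Mul(-5017, Rational(-1, 6994)), Rational(-23473, 25623)) = Add(Rational(5017, 6994), Rational(-23473, 25623)) = Rational(-2739967, 13785174)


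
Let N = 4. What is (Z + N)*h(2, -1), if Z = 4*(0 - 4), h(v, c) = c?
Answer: 12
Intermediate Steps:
Z = -16 (Z = 4*(-4) = -16)
(Z + N)*h(2, -1) = (-16 + 4)*(-1) = -12*(-1) = 12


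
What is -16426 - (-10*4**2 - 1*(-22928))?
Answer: -39194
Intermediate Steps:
-16426 - (-10*4**2 - 1*(-22928)) = -16426 - (-10*16 + 22928) = -16426 - (-160 + 22928) = -16426 - 1*22768 = -16426 - 22768 = -39194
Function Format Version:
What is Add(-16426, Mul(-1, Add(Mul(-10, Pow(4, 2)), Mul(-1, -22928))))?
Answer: -39194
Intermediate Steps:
Add(-16426, Mul(-1, Add(Mul(-10, Pow(4, 2)), Mul(-1, -22928)))) = Add(-16426, Mul(-1, Add(Mul(-10, 16), 22928))) = Add(-16426, Mul(-1, Add(-160, 22928))) = Add(-16426, Mul(-1, 22768)) = Add(-16426, -22768) = -39194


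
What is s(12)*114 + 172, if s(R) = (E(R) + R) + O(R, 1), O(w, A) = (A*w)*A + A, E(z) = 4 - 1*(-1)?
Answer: 3592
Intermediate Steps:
E(z) = 5 (E(z) = 4 + 1 = 5)
O(w, A) = A + w*A**2 (O(w, A) = w*A**2 + A = A + w*A**2)
s(R) = 6 + 2*R (s(R) = (5 + R) + 1*(1 + 1*R) = (5 + R) + 1*(1 + R) = (5 + R) + (1 + R) = 6 + 2*R)
s(12)*114 + 172 = (6 + 2*12)*114 + 172 = (6 + 24)*114 + 172 = 30*114 + 172 = 3420 + 172 = 3592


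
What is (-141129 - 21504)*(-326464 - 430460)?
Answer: 123100820892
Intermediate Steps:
(-141129 - 21504)*(-326464 - 430460) = -162633*(-756924) = 123100820892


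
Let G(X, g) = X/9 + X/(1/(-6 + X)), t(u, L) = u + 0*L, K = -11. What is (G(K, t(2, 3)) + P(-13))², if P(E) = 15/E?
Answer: 466603201/13689 ≈ 34086.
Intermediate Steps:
t(u, L) = u (t(u, L) = u + 0 = u)
G(X, g) = X/9 + X*(-6 + X) (G(X, g) = X*(⅑) + X*(-6 + X) = X/9 + X*(-6 + X))
(G(K, t(2, 3)) + P(-13))² = ((⅑)*(-11)*(-53 + 9*(-11)) + 15/(-13))² = ((⅑)*(-11)*(-53 - 99) + 15*(-1/13))² = ((⅑)*(-11)*(-152) - 15/13)² = (1672/9 - 15/13)² = (21601/117)² = 466603201/13689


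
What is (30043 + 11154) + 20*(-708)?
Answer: 27037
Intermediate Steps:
(30043 + 11154) + 20*(-708) = 41197 - 14160 = 27037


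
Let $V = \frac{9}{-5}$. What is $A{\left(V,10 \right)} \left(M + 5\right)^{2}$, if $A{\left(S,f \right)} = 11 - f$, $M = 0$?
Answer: $25$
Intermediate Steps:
$V = - \frac{9}{5}$ ($V = 9 \left(- \frac{1}{5}\right) = - \frac{9}{5} \approx -1.8$)
$A{\left(V,10 \right)} \left(M + 5\right)^{2} = \left(11 - 10\right) \left(0 + 5\right)^{2} = \left(11 - 10\right) 5^{2} = 1 \cdot 25 = 25$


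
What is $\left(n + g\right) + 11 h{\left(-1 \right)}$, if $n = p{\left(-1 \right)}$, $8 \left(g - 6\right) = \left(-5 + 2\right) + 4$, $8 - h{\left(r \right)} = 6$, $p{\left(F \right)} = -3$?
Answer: $\frac{201}{8} \approx 25.125$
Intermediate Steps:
$h{\left(r \right)} = 2$ ($h{\left(r \right)} = 8 - 6 = 2$)
$g = \frac{49}{8}$ ($g = 6 + \frac{\left(-5 + 2\right) + 4}{8} = 6 + \frac{-3 + 4}{8} = 6 + \frac{1}{8} \cdot 1 = 6 + \frac{1}{8} = \frac{49}{8} \approx 6.125$)
$n = -3$
$\left(n + g\right) + 11 h{\left(-1 \right)} = \left(-3 + \frac{49}{8}\right) + 11 \cdot 2 = \frac{25}{8} + 22 = \frac{201}{8}$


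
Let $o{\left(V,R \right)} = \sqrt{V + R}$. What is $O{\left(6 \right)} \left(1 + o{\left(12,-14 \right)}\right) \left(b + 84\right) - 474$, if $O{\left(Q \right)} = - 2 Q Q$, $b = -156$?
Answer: $4710 + 5184 i \sqrt{2} \approx 4710.0 + 7331.3 i$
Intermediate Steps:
$o{\left(V,R \right)} = \sqrt{R + V}$
$O{\left(Q \right)} = - 2 Q^{2}$
$O{\left(6 \right)} \left(1 + o{\left(12,-14 \right)}\right) \left(b + 84\right) - 474 = - 2 \cdot 6^{2} \left(1 + \sqrt{-14 + 12}\right) \left(-156 + 84\right) - 474 = \left(-2\right) 36 \left(1 + \sqrt{-2}\right) \left(-72\right) - 474 = - 72 \left(1 + i \sqrt{2}\right) \left(-72\right) - 474 = - 72 \left(-72 - 72 i \sqrt{2}\right) - 474 = \left(5184 + 5184 i \sqrt{2}\right) - 474 = 4710 + 5184 i \sqrt{2}$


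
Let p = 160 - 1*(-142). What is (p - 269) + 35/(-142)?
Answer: 4651/142 ≈ 32.754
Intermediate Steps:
p = 302 (p = 160 + 142 = 302)
(p - 269) + 35/(-142) = (302 - 269) + 35/(-142) = 33 + 35*(-1/142) = 33 - 35/142 = 4651/142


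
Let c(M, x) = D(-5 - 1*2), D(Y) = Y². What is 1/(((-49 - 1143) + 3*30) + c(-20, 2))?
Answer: -1/1053 ≈ -0.00094967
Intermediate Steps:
c(M, x) = 49 (c(M, x) = (-5 - 1*2)² = (-5 - 2)² = (-7)² = 49)
1/(((-49 - 1143) + 3*30) + c(-20, 2)) = 1/(((-49 - 1143) + 3*30) + 49) = 1/((-1192 + 90) + 49) = 1/(-1102 + 49) = 1/(-1053) = -1/1053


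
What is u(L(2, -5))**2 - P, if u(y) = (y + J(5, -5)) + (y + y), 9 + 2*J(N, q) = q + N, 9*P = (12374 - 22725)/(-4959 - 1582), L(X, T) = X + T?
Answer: 42874097/235476 ≈ 182.07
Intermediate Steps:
L(X, T) = T + X
P = 10351/58869 (P = ((12374 - 22725)/(-4959 - 1582))/9 = (-10351/(-6541))/9 = (-10351*(-1/6541))/9 = (1/9)*(10351/6541) = 10351/58869 ≈ 0.17583)
J(N, q) = -9/2 + N/2 + q/2 (J(N, q) = -9/2 + (q + N)/2 = -9/2 + (N + q)/2 = -9/2 + (N/2 + q/2) = -9/2 + N/2 + q/2)
u(y) = -9/2 + 3*y (u(y) = (y + (-9/2 + (1/2)*5 + (1/2)*(-5))) + (y + y) = (y + (-9/2 + 5/2 - 5/2)) + 2*y = (y - 9/2) + 2*y = (-9/2 + y) + 2*y = -9/2 + 3*y)
u(L(2, -5))**2 - P = (-9/2 + 3*(-5 + 2))**2 - 1*10351/58869 = (-9/2 + 3*(-3))**2 - 10351/58869 = (-9/2 - 9)**2 - 10351/58869 = (-27/2)**2 - 10351/58869 = 729/4 - 10351/58869 = 42874097/235476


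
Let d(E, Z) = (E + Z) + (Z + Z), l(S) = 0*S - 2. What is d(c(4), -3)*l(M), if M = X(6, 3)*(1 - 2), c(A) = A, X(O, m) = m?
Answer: 10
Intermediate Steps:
M = -3 (M = 3*(1 - 2) = 3*(-1) = -3)
l(S) = -2 (l(S) = 0 - 2 = -2)
d(E, Z) = E + 3*Z (d(E, Z) = (E + Z) + 2*Z = E + 3*Z)
d(c(4), -3)*l(M) = (4 + 3*(-3))*(-2) = (4 - 9)*(-2) = -5*(-2) = 10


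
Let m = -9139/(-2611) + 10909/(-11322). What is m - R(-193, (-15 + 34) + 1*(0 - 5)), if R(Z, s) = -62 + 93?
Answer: -841425643/29561742 ≈ -28.463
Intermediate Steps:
R(Z, s) = 31
m = 74988359/29561742 (m = -9139*(-1/2611) + 10909*(-1/11322) = 9139/2611 - 10909/11322 = 74988359/29561742 ≈ 2.5367)
m - R(-193, (-15 + 34) + 1*(0 - 5)) = 74988359/29561742 - 1*31 = 74988359/29561742 - 31 = -841425643/29561742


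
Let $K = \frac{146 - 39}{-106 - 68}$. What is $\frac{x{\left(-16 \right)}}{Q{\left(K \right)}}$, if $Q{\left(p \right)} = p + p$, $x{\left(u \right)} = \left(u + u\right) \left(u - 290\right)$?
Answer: $- \frac{851904}{107} \approx -7961.7$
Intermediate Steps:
$x{\left(u \right)} = 2 u \left(-290 + u\right)$
$K = - \frac{107}{174}$ ($K = \frac{107}{-174} = 107 \left(- \frac{1}{174}\right) = - \frac{107}{174} \approx -0.61494$)
$Q{\left(p \right)} = 2 p$
$\frac{x{\left(-16 \right)}}{Q{\left(K \right)}} = \frac{2 \left(-16\right) \left(-290 - 16\right)}{2 \left(- \frac{107}{174}\right)} = \frac{2 \left(-16\right) \left(-306\right)}{- \frac{107}{87}} = 9792 \left(- \frac{87}{107}\right) = - \frac{851904}{107}$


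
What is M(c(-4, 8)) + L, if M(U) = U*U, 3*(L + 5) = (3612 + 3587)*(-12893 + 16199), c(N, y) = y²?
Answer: 7937389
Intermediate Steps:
L = 7933293 (L = -5 + ((3612 + 3587)*(-12893 + 16199))/3 = -5 + (7199*3306)/3 = -5 + (⅓)*23799894 = -5 + 7933298 = 7933293)
M(U) = U²
M(c(-4, 8)) + L = (8²)² + 7933293 = 64² + 7933293 = 4096 + 7933293 = 7937389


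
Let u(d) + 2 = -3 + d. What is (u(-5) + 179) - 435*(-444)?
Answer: 193309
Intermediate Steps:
u(d) = -5 + d (u(d) = -2 + (-3 + d) = -5 + d)
(u(-5) + 179) - 435*(-444) = ((-5 - 5) + 179) - 435*(-444) = (-10 + 179) + 193140 = 169 + 193140 = 193309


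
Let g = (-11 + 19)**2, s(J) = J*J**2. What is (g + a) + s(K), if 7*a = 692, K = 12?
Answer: 13236/7 ≈ 1890.9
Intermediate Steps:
s(J) = J**3
a = 692/7 (a = (1/7)*692 = 692/7 ≈ 98.857)
g = 64 (g = 8**2 = 64)
(g + a) + s(K) = (64 + 692/7) + 12**3 = 1140/7 + 1728 = 13236/7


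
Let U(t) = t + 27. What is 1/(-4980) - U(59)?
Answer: -428281/4980 ≈ -86.000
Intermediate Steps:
U(t) = 27 + t
1/(-4980) - U(59) = 1/(-4980) - (27 + 59) = -1/4980 - 1*86 = -1/4980 - 86 = -428281/4980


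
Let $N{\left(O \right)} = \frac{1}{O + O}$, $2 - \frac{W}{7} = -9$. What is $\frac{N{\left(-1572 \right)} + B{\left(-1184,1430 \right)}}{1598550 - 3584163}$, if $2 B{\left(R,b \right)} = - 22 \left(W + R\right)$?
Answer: $- \frac{38284487}{6242767272} \approx -0.0061326$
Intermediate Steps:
$W = 77$ ($W = 14 - -63 = 14 + 63 = 77$)
$N{\left(O \right)} = \frac{1}{2 O}$
$B{\left(R,b \right)} = -847 - 11 R$ ($B{\left(R,b \right)} = \frac{\left(-22\right) \left(77 + R\right)}{2} = \frac{-1694 - 22 R}{2} = -847 - 11 R$)
$\frac{N{\left(-1572 \right)} + B{\left(-1184,1430 \right)}}{1598550 - 3584163} = \frac{\frac{1}{2 \left(-1572\right)} - -12177}{1598550 - 3584163} = \frac{\frac{1}{2} \left(- \frac{1}{1572}\right) + \left(-847 + 13024\right)}{-1985613} = \left(- \frac{1}{3144} + 12177\right) \left(- \frac{1}{1985613}\right) = \frac{38284487}{3144} \left(- \frac{1}{1985613}\right) = - \frac{38284487}{6242767272}$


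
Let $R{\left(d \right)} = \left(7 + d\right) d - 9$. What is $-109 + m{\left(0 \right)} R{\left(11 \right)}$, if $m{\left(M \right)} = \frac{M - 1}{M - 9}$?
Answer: $-88$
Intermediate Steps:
$m{\left(M \right)} = \frac{-1 + M}{-9 + M}$
$R{\left(d \right)} = -9 + d \left(7 + d\right)$ ($R{\left(d \right)} = d \left(7 + d\right) - 9 = -9 + d \left(7 + d\right)$)
$-109 + m{\left(0 \right)} R{\left(11 \right)} = -109 + \frac{-1 + 0}{-9 + 0} \left(-9 + 11^{2} + 7 \cdot 11\right) = -109 + \frac{1}{-9} \left(-1\right) \left(-9 + 121 + 77\right) = -109 + \left(- \frac{1}{9}\right) \left(-1\right) 189 = -109 + \frac{1}{9} \cdot 189 = -109 + 21 = -88$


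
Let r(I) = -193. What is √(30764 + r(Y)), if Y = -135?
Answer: √30571 ≈ 174.85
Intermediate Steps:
√(30764 + r(Y)) = √(30764 - 193) = √30571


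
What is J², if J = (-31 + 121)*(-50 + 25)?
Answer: 5062500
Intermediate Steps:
J = -2250 (J = 90*(-25) = -2250)
J² = (-2250)² = 5062500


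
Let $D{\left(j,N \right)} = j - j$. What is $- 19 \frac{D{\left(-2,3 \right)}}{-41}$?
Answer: $0$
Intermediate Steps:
$D{\left(j,N \right)} = 0$
$- 19 \frac{D{\left(-2,3 \right)}}{-41} = - 19 \frac{0}{-41} = - 19 \cdot 0 \left(- \frac{1}{41}\right) = \left(-19\right) 0 = 0$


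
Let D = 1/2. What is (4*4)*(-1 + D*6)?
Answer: 32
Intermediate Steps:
D = ½ (D = 1*(½) = ½ ≈ 0.50000)
(4*4)*(-1 + D*6) = (4*4)*(-1 + (½)*6) = 16*(-1 + 3) = 16*2 = 32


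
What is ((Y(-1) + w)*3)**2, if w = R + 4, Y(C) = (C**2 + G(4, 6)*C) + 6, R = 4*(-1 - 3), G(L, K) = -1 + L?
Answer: 576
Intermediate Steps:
R = -16 (R = 4*(-4) = -16)
Y(C) = 6 + C**2 + 3*C (Y(C) = (C**2 + (-1 + 4)*C) + 6 = (C**2 + 3*C) + 6 = 6 + C**2 + 3*C)
w = -12 (w = -16 + 4 = -12)
((Y(-1) + w)*3)**2 = (((6 + (-1)**2 + 3*(-1)) - 12)*3)**2 = (((6 + 1 - 3) - 12)*3)**2 = ((4 - 12)*3)**2 = (-8*3)**2 = (-24)**2 = 576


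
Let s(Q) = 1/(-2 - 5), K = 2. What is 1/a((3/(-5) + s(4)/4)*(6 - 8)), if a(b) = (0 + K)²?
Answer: ¼ ≈ 0.25000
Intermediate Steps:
s(Q) = -⅐ (s(Q) = 1/(-7) = -⅐)
a(b) = 4 (a(b) = (0 + 2)² = 2² = 4)
1/a((3/(-5) + s(4)/4)*(6 - 8)) = 1/4 = ¼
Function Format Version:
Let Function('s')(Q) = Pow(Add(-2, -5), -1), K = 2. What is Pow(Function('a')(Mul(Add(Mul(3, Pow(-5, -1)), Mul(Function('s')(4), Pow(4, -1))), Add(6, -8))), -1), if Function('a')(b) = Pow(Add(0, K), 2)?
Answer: Rational(1, 4) ≈ 0.25000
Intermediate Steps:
Function('s')(Q) = Rational(-1, 7) (Function('s')(Q) = Pow(-7, -1) = Rational(-1, 7))
Function('a')(b) = 4 (Function('a')(b) = Pow(Add(0, 2), 2) = Pow(2, 2) = 4)
Pow(Function('a')(Mul(Add(Mul(3, Pow(-5, -1)), Mul(Function('s')(4), Pow(4, -1))), Add(6, -8))), -1) = Pow(4, -1) = Rational(1, 4)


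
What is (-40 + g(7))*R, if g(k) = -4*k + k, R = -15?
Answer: 915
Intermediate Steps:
g(k) = -3*k
(-40 + g(7))*R = (-40 - 3*7)*(-15) = (-40 - 21)*(-15) = -61*(-15) = 915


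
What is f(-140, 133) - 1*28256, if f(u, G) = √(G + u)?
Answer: -28256 + I*√7 ≈ -28256.0 + 2.6458*I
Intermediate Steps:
f(-140, 133) - 1*28256 = √(133 - 140) - 1*28256 = √(-7) - 28256 = I*√7 - 28256 = -28256 + I*√7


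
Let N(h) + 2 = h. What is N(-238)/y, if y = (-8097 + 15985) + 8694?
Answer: -120/8291 ≈ -0.014474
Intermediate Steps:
N(h) = -2 + h
y = 16582 (y = 7888 + 8694 = 16582)
N(-238)/y = (-2 - 238)/16582 = -240*1/16582 = -120/8291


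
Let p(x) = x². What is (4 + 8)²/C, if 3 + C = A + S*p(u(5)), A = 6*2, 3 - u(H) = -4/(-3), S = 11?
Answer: 324/89 ≈ 3.6404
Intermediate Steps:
u(H) = 5/3 (u(H) = 3 - (-4)/(-3) = 3 - (-4)*(-1)/3 = 3 - 1*4/3 = 3 - 4/3 = 5/3)
A = 12
C = 356/9 (C = -3 + (12 + 11*(5/3)²) = -3 + (12 + 11*(25/9)) = -3 + (12 + 275/9) = -3 + 383/9 = 356/9 ≈ 39.556)
(4 + 8)²/C = (4 + 8)²/(356/9) = 12²*(9/356) = 144*(9/356) = 324/89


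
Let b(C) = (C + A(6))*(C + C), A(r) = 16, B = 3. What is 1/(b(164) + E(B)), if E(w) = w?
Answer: 1/59043 ≈ 1.6937e-5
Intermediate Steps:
b(C) = 2*C*(16 + C) (b(C) = (C + 16)*(C + C) = (16 + C)*(2*C) = 2*C*(16 + C))
1/(b(164) + E(B)) = 1/(2*164*(16 + 164) + 3) = 1/(2*164*180 + 3) = 1/(59040 + 3) = 1/59043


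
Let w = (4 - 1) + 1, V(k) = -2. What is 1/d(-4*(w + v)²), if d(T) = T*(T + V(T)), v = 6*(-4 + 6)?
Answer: 1/1050624 ≈ 9.5182e-7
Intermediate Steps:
v = 12 (v = 6*2 = 12)
w = 4 (w = 3 + 1 = 4)
d(T) = T*(-2 + T) (d(T) = T*(T - 2) = T*(-2 + T))
1/d(-4*(w + v)²) = 1/((-4*(4 + 12)²)*(-2 - 4*(4 + 12)²)) = 1/((-4*16²)*(-2 - 4*16²)) = 1/((-4*256)*(-2 - 4*256)) = 1/(-1024*(-2 - 1024)) = 1/(-1024*(-1026)) = 1/1050624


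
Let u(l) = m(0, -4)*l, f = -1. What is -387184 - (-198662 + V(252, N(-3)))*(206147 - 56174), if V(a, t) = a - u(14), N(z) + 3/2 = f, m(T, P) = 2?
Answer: 29759954990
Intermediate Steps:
N(z) = -5/2 (N(z) = -3/2 - 1 = -5/2)
u(l) = 2*l
V(a, t) = -28 + a (V(a, t) = a - 2*14 = a - 1*28 = a - 28 = -28 + a)
-387184 - (-198662 + V(252, N(-3)))*(206147 - 56174) = -387184 - (-198662 + (-28 + 252))*(206147 - 56174) = -387184 - (-198662 + 224)*149973 = -387184 - (-198438)*149973 = -387184 - 1*(-29760342174) = -387184 + 29760342174 = 29759954990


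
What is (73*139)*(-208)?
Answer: -2110576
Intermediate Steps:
(73*139)*(-208) = 10147*(-208) = -2110576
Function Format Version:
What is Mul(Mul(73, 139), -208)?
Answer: -2110576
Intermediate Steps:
Mul(Mul(73, 139), -208) = Mul(10147, -208) = -2110576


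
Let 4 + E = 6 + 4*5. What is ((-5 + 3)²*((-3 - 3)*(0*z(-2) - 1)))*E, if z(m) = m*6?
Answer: 528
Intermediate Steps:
E = 22 (E = -4 + (6 + 4*5) = -4 + (6 + 20) = -4 + 26 = 22)
z(m) = 6*m
((-5 + 3)²*((-3 - 3)*(0*z(-2) - 1)))*E = ((-5 + 3)²*((-3 - 3)*(0*(6*(-2)) - 1)))*22 = ((-2)²*(-6*(0*(-12) - 1)))*22 = (4*(-6*(0 - 1)))*22 = (4*(-6*(-1)))*22 = (4*6)*22 = 24*22 = 528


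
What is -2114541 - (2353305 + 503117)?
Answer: -4970963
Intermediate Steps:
-2114541 - (2353305 + 503117) = -2114541 - 1*2856422 = -2114541 - 2856422 = -4970963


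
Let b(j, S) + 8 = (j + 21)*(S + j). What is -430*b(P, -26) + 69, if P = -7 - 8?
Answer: 109289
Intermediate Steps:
P = -15
b(j, S) = -8 + (21 + j)*(S + j) (b(j, S) = -8 + (j + 21)*(S + j) = -8 + (21 + j)*(S + j))
-430*b(P, -26) + 69 = -430*(-8 + (-15)**2 + 21*(-26) + 21*(-15) - 26*(-15)) + 69 = -430*(-8 + 225 - 546 - 315 + 390) + 69 = -430*(-254) + 69 = 109220 + 69 = 109289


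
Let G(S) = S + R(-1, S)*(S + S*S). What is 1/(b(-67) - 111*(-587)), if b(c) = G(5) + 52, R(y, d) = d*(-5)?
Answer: 1/64464 ≈ 1.5513e-5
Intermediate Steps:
R(y, d) = -5*d
G(S) = S - 5*S*(S + S**2) (G(S) = S + (-5*S)*(S + S*S) = S + (-5*S)*(S + S**2) = S - 5*S*(S + S**2))
b(c) = -693 (b(c) = 5*(1 - 5*5 - 5*5**2) + 52 = 5*(1 - 25 - 5*25) + 52 = 5*(1 - 25 - 125) + 52 = 5*(-149) + 52 = -745 + 52 = -693)
1/(b(-67) - 111*(-587)) = 1/(-693 - 111*(-587)) = 1/(-693 + 65157) = 1/64464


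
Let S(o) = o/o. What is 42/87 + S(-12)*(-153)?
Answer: -4423/29 ≈ -152.52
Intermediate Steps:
S(o) = 1
42/87 + S(-12)*(-153) = 42/87 + 1*(-153) = 42*(1/87) - 153 = 14/29 - 153 = -4423/29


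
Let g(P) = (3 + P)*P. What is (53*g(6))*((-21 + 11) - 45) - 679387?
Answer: -836797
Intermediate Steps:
g(P) = P*(3 + P)
(53*g(6))*((-21 + 11) - 45) - 679387 = (53*(6*(3 + 6)))*((-21 + 11) - 45) - 679387 = (53*(6*9))*(-10 - 45) - 679387 = (53*54)*(-55) - 679387 = 2862*(-55) - 679387 = -157410 - 679387 = -836797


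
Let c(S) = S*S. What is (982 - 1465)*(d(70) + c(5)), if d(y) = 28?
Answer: -25599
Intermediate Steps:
c(S) = S²
(982 - 1465)*(d(70) + c(5)) = (982 - 1465)*(28 + 5²) = -483*(28 + 25) = -483*53 = -25599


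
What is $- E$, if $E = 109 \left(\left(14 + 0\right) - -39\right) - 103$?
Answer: $-5674$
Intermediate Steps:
$E = 5674$ ($E = 109 \left(14 + 39\right) - 103 = 109 \cdot 53 - 103 = 5777 - 103 = 5674$)
$- E = \left(-1\right) 5674 = -5674$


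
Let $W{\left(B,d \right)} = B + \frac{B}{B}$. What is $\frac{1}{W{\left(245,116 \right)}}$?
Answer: $\frac{1}{246} \approx 0.004065$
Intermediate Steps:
$W{\left(B,d \right)} = 1 + B$ ($W{\left(B,d \right)} = B + 1 = 1 + B$)
$\frac{1}{W{\left(245,116 \right)}} = \frac{1}{1 + 245} = \frac{1}{246}$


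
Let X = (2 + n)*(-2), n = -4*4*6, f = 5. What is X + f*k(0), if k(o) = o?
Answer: 188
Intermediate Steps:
n = -96 (n = -16*6 = -96)
X = 188 (X = (2 - 96)*(-2) = -94*(-2) = 188)
X + f*k(0) = 188 + 5*0 = 188 + 0 = 188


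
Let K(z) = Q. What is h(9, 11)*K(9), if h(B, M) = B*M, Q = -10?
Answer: -990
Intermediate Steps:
K(z) = -10
h(9, 11)*K(9) = (9*11)*(-10) = 99*(-10) = -990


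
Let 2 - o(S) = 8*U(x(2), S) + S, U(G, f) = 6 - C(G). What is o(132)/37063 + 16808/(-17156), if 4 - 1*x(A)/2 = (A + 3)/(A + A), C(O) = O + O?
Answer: -156124736/158963207 ≈ -0.98214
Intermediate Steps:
C(O) = 2*O
x(A) = 8 - (3 + A)/A (x(A) = 8 - 2*(A + 3)/(A + A) = 8 - 2*(3 + A)/(2*A) = 8 - 2*(3 + A)*1/(2*A) = 8 - (3 + A)/A)
U(G, f) = 6 - 2*G
o(S) = 42 - S (o(S) = 2 - (8*(6 - 2*(7 - 3/2)) + S) = 2 - (8*(6 - 2*11/2) + S) = 2 - (8*(6 - 11) + S) = 2 - (8*(-5) + S) = 2 - (-40 + S) = 2 + (40 - S) = 42 - S)
o(132)/37063 + 16808/(-17156) = (42 - 1*132)/37063 + 16808/(-17156) = (42 - 132)*(1/37063) + 16808*(-1/17156) = -90*1/37063 - 4202/4289 = -90/37063 - 4202/4289 = -156124736/158963207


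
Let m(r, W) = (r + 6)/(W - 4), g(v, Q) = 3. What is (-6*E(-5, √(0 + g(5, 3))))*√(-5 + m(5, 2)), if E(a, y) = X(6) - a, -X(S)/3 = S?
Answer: 39*I*√42 ≈ 252.75*I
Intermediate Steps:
m(r, W) = (6 + r)/(-4 + W)
X(S) = -3*S
E(a, y) = -18 - a (E(a, y) = -3*6 - a = -18 - a)
(-6*E(-5, √(0 + g(5, 3))))*√(-5 + m(5, 2)) = (-6*(-18 - 1*(-5)))*√(-5 + (6 + 5)/(-4 + 2)) = (-6*(-18 + 5))*√(-5 + 11/(-2)) = (-6*(-13))*√(-5 - ½*11) = 78*√(-5 - 11/2) = 78*√(-21/2) = 78*(I*√42/2) = 39*I*√42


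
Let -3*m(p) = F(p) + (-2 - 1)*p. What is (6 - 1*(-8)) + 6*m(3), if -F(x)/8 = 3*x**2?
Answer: 464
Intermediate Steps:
F(x) = -24*x**2
m(p) = p + 8*p**2 (m(p) = -(-24*p**2 + (-2 - 1)*p)/3 = -(-24*p**2 - 3*p)/3 = p + 8*p**2)
(6 - 1*(-8)) + 6*m(3) = (6 - 1*(-8)) + 6*(3*(1 + 8*3)) = (6 + 8) + 6*(3*(1 + 24)) = 14 + 6*(3*25) = 14 + 6*75 = 14 + 450 = 464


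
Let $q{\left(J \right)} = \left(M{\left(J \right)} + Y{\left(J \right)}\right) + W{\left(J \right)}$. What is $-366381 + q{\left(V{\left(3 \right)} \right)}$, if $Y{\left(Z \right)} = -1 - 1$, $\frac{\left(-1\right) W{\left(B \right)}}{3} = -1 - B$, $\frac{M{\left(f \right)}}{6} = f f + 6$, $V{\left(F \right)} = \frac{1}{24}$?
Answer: $- \frac{35169011}{96} \approx -3.6634 \cdot 10^{5}$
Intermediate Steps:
$V{\left(F \right)} = \frac{1}{24}$
$M{\left(f \right)} = 36 + 6 f^{2}$ ($M{\left(f \right)} = 6 \left(f f + 6\right) = 6 \left(f^{2} + 6\right) = 6 \left(6 + f^{2}\right) = 36 + 6 f^{2}$)
$W{\left(B \right)} = 3 + 3 B$ ($W{\left(B \right)} = - 3 \left(-1 - B\right) = 3 + 3 B$)
$Y{\left(Z \right)} = -2$ ($Y{\left(Z \right)} = -1 - 1 = -2$)
$q{\left(J \right)} = 37 + 3 J + 6 J^{2}$ ($q{\left(J \right)} = \left(\left(36 + 6 J^{2}\right) - 2\right) + \left(3 + 3 J\right) = \left(34 + 6 J^{2}\right) + \left(3 + 3 J\right) = 37 + 3 J + 6 J^{2}$)
$-366381 + q{\left(V{\left(3 \right)} \right)} = -366381 + \left(37 + 3 \cdot \frac{1}{24} + \frac{6}{576}\right) = -366381 + \left(37 + \frac{1}{8} + 6 \cdot \frac{1}{576}\right) = -366381 + \left(37 + \frac{1}{8} + \frac{1}{96}\right) = -366381 + \frac{3565}{96} = - \frac{35169011}{96}$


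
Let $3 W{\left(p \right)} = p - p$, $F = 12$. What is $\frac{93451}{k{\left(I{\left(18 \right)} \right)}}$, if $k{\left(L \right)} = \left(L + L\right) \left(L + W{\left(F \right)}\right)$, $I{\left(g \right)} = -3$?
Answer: $\frac{93451}{18} \approx 5191.7$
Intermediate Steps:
$W{\left(p \right)} = 0$ ($W{\left(p \right)} = \frac{p - p}{3} = \frac{1}{3} \cdot 0 = 0$)
$k{\left(L \right)} = 2 L^{2}$ ($k{\left(L \right)} = \left(L + L\right) \left(L + 0\right) = 2 L L = 2 L^{2}$)
$\frac{93451}{k{\left(I{\left(18 \right)} \right)}} = \frac{93451}{2 \left(-3\right)^{2}} = \frac{93451}{2 \cdot 9} = \frac{93451}{18}$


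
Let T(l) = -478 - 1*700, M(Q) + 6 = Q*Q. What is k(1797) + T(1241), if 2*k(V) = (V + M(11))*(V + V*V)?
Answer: 3088840558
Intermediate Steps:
M(Q) = -6 + Q² (M(Q) = -6 + Q*Q = -6 + Q²)
T(l) = -1178 (T(l) = -478 - 700 = -1178)
k(V) = (115 + V)*(V + V²)/2 (k(V) = ((V + (-6 + 11²))*(V + V*V))/2 = ((V + (-6 + 121))*(V + V²))/2 = ((V + 115)*(V + V²))/2 = ((115 + V)*(V + V²))/2 = (115 + V)*(V + V²)/2)
k(1797) + T(1241) = (½)*1797*(115 + 1797² + 116*1797) - 1178 = (½)*1797*(115 + 3229209 + 208452) - 1178 = (½)*1797*3437776 - 1178 = 3088841736 - 1178 = 3088840558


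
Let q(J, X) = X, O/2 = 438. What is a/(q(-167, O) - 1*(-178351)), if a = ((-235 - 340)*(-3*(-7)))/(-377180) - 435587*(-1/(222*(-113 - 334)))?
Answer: -16309645411/670830174266724 ≈ -2.4313e-5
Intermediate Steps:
O = 876 (O = 2*438 = 876)
a = -16309645411/3742908012 (a = -575*21*(-1/377180) - 435587/((-222*(-447))) = -12075*(-1/377180) - 435587/99234 = 2415/75436 - 435587*1/99234 = 2415/75436 - 435587/99234 = -16309645411/3742908012 ≈ -4.3575)
a/(q(-167, O) - 1*(-178351)) = -16309645411/(3742908012*(876 - 1*(-178351))) = -16309645411/(3742908012*(876 + 178351)) = -16309645411/3742908012/179227 = -16309645411/3742908012*1/179227 = -16309645411/670830174266724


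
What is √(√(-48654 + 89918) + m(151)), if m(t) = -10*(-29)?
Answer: √(290 + 4*√2579) ≈ 22.207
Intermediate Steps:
m(t) = 290
√(√(-48654 + 89918) + m(151)) = √(√(-48654 + 89918) + 290) = √(√41264 + 290) = √(4*√2579 + 290) = √(290 + 4*√2579)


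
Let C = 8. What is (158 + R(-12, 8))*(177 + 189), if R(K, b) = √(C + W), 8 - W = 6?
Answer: 57828 + 366*√10 ≈ 58985.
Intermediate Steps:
W = 2 (W = 8 - 1*6 = 8 - 6 = 2)
R(K, b) = √10 (R(K, b) = √(8 + 2) = √10)
(158 + R(-12, 8))*(177 + 189) = (158 + √10)*(177 + 189) = (158 + √10)*366 = 57828 + 366*√10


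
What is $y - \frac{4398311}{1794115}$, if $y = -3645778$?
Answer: $- \frac{6540949394781}{1794115} \approx -3.6458 \cdot 10^{6}$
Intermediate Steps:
$y - \frac{4398311}{1794115} = -3645778 - \frac{4398311}{1794115} = - \frac{6540949394781}{1794115}$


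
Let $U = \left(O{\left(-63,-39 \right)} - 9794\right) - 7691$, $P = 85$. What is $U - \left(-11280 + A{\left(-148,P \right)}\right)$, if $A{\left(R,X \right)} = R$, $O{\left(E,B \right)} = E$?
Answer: $-6120$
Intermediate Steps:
$U = -17548$ ($U = \left(-63 - 9794\right) - 7691 = -9857 - 7691 = -17548$)
$U - \left(-11280 + A{\left(-148,P \right)}\right) = -17548 - \left(-11280 - 148\right) = -17548 - -11428 = -17548 + 11428 = -6120$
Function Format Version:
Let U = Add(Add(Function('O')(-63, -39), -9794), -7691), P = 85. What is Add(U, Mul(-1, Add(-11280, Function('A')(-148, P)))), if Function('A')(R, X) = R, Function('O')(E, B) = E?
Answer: -6120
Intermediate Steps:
U = -17548 (U = Add(Add(-63, -9794), -7691) = Add(-9857, -7691) = -17548)
Add(U, Mul(-1, Add(-11280, Function('A')(-148, P)))) = Add(-17548, Mul(-1, Add(-11280, -148))) = Add(-17548, Mul(-1, -11428)) = Add(-17548, 11428) = -6120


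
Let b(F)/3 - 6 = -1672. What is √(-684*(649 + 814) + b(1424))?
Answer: I*√1005690 ≈ 1002.8*I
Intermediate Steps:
b(F) = -4998 (b(F) = 18 + 3*(-1672) = 18 - 5016 = -4998)
√(-684*(649 + 814) + b(1424)) = √(-684*(649 + 814) - 4998) = √(-684*1463 - 4998) = √(-1000692 - 4998) = √(-1005690) = I*√1005690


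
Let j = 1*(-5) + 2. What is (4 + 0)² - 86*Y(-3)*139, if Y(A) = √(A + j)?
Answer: 16 - 11954*I*√6 ≈ 16.0 - 29281.0*I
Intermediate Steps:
j = -3 (j = -5 + 2 = -3)
Y(A) = √(-3 + A) (Y(A) = √(A - 3) = √(-3 + A))
(4 + 0)² - 86*Y(-3)*139 = (4 + 0)² - 86*√(-3 - 3)*139 = 4² - 86*I*√6*139 = 16 - 86*I*√6*139 = 16 - 11954*I*√6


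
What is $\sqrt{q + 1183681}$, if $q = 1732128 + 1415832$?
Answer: $\sqrt{4331641} \approx 2081.3$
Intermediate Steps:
$q = 3147960$
$\sqrt{q + 1183681} = \sqrt{3147960 + 1183681} = \sqrt{4331641}$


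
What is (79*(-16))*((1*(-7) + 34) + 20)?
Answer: -59408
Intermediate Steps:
(79*(-16))*((1*(-7) + 34) + 20) = -1264*((-7 + 34) + 20) = -1264*(27 + 20) = -1264*47 = -59408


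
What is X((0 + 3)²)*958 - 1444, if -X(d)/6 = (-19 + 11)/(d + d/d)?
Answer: 15772/5 ≈ 3154.4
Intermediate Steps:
X(d) = 48/(1 + d) (X(d) = -6*(-19 + 11)/(d + d/d) = -(-48)/(d + 1) = -(-48)/(1 + d) = 48/(1 + d))
X((0 + 3)²)*958 - 1444 = (48/(1 + (0 + 3)²))*958 - 1444 = (48/(1 + 3²))*958 - 1444 = (48/(1 + 9))*958 - 1444 = (48/10)*958 - 1444 = (48*(⅒))*958 - 1444 = (24/5)*958 - 1444 = 22992/5 - 1444 = 15772/5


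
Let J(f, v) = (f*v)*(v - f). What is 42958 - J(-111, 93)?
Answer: 2148850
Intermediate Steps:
J(f, v) = f*v*(v - f)
42958 - J(-111, 93) = 42958 - (-111)*93*(93 - 1*(-111)) = 42958 - (-111)*93*(93 + 111) = 42958 - (-111)*93*204 = 42958 - 1*(-2105892) = 42958 + 2105892 = 2148850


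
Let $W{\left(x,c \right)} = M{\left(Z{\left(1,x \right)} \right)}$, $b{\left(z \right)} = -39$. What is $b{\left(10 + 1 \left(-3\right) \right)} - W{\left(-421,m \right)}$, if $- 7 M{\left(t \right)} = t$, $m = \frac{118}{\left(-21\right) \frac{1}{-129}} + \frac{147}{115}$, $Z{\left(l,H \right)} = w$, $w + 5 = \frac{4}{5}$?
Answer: $- \frac{198}{5} \approx -39.6$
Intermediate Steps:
$w = - \frac{21}{5}$ ($w = -5 + \frac{4}{5} = - \frac{21}{5} \approx -4.2$)
$Z{\left(l,H \right)} = - \frac{21}{5}$
$m = \frac{584539}{805}$ ($m = \frac{118}{\left(-21\right) \left(- \frac{1}{129}\right)} + 147 \cdot \frac{1}{115} = \frac{118}{\frac{7}{43}} + \frac{147}{115} = 118 \cdot \frac{43}{7} + \frac{147}{115} = \frac{5074}{7} + \frac{147}{115} = \frac{584539}{805} \approx 726.14$)
$M{\left(t \right)} = - \frac{t}{7}$
$W{\left(x,c \right)} = \frac{3}{5}$ ($W{\left(x,c \right)} = \left(- \frac{1}{7}\right) \left(- \frac{21}{5}\right) = \frac{3}{5}$)
$b{\left(10 + 1 \left(-3\right) \right)} - W{\left(-421,m \right)} = -39 - \frac{3}{5} = - \frac{198}{5}$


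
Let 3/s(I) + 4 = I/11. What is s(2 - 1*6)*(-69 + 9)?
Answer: 165/4 ≈ 41.250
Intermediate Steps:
s(I) = 3/(-4 + I/11)
s(2 - 1*6)*(-69 + 9) = (33/(-44 + (2 - 1*6)))*(-69 + 9) = (33/(-44 + (2 - 6)))*(-60) = (33/(-44 - 4))*(-60) = (33/(-48))*(-60) = (33*(-1/48))*(-60) = -11/16*(-60) = 165/4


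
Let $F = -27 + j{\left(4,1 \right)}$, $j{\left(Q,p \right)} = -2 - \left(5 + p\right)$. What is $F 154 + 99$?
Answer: $-5291$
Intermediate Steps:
$j{\left(Q,p \right)} = -7 - p$
$F = -35$ ($F = -27 - 8 = -35$)
$F 154 + 99 = \left(-35\right) 154 + 99 = -5390 + 99 = -5291$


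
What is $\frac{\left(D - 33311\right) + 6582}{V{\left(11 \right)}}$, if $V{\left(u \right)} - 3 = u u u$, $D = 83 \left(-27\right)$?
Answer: $- \frac{14485}{667} \approx -21.717$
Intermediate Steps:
$D = -2241$
$V{\left(u \right)} = 3 + u^{3}$ ($V{\left(u \right)} = 3 + u u u = 3 + u^{2} u = 3 + u^{3}$)
$\frac{\left(D - 33311\right) + 6582}{V{\left(11 \right)}} = \frac{\left(-2241 - 33311\right) + 6582}{3 + 11^{3}} = \frac{-35552 + 6582}{3 + 1331} = - \frac{28970}{1334} = \left(-28970\right) \frac{1}{1334} = - \frac{14485}{667}$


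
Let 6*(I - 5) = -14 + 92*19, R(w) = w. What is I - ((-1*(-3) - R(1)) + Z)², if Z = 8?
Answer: 194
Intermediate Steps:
I = 294 (I = 5 + (-14 + 92*19)/6 = 5 + (-14 + 1748)/6 = 5 + (⅙)*1734 = 5 + 289 = 294)
I - ((-1*(-3) - R(1)) + Z)² = 294 - ((-1*(-3) - 1*1) + 8)² = 294 - ((3 - 1) + 8)² = 294 - (2 + 8)² = 294 - 1*10² = 294 - 1*100 = 294 - 100 = 194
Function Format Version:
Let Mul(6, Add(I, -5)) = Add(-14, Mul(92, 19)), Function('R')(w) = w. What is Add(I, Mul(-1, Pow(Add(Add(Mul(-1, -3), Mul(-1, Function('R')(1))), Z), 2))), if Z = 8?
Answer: 194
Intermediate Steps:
I = 294 (I = Add(5, Mul(Rational(1, 6), Add(-14, Mul(92, 19)))) = Add(5, Mul(Rational(1, 6), Add(-14, 1748))) = Add(5, Mul(Rational(1, 6), 1734)) = Add(5, 289) = 294)
Add(I, Mul(-1, Pow(Add(Add(Mul(-1, -3), Mul(-1, Function('R')(1))), Z), 2))) = Add(294, Mul(-1, Pow(Add(Add(Mul(-1, -3), Mul(-1, 1)), 8), 2))) = Add(294, Mul(-1, Pow(Add(Add(3, -1), 8), 2))) = Add(294, Mul(-1, Pow(Add(2, 8), 2))) = Add(294, Mul(-1, Pow(10, 2))) = Add(294, Mul(-1, 100)) = Add(294, -100) = 194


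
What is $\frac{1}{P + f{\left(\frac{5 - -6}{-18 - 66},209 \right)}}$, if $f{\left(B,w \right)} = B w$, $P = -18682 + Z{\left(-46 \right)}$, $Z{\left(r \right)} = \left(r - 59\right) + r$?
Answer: $- \frac{84}{1584271} \approx -5.3021 \cdot 10^{-5}$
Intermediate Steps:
$Z{\left(r \right)} = -59 + 2 r$ ($Z{\left(r \right)} = \left(-59 + r\right) + r = -59 + 2 r$)
$P = -18833$ ($P = -18682 + \left(-59 + 2 \left(-46\right)\right) = -18682 - 151 = -18833$)
$\frac{1}{P + f{\left(\frac{5 - -6}{-18 - 66},209 \right)}} = \frac{1}{-18833 + \frac{5 - -6}{-18 - 66} \cdot 209} = \frac{1}{-18833 + \frac{5 + \left(-4 + 10\right)}{-84} \cdot 209} = \frac{1}{-18833 + \left(5 + 6\right) \left(- \frac{1}{84}\right) 209} = \frac{1}{-18833 + 11 \left(- \frac{1}{84}\right) 209} = \frac{1}{-18833 - \frac{2299}{84}} = \frac{1}{- \frac{1584271}{84}} = - \frac{84}{1584271}$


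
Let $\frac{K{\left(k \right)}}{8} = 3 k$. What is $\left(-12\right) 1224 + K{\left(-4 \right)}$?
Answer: $-14784$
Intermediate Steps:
$K{\left(k \right)} = 24 k$ ($K{\left(k \right)} = 8 \cdot 3 k = 24 k$)
$\left(-12\right) 1224 + K{\left(-4 \right)} = \left(-12\right) 1224 + 24 \left(-4\right) = -14688 - 96 = -14784$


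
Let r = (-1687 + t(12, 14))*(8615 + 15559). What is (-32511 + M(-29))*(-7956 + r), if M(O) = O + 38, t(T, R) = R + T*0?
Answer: 1314740287116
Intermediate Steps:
t(T, R) = R (t(T, R) = R + 0 = R)
r = -40443102 (r = (-1687 + 14)*(8615 + 15559) = -1673*24174 = -40443102)
M(O) = 38 + O
(-32511 + M(-29))*(-7956 + r) = (-32511 + (38 - 29))*(-7956 - 40443102) = (-32511 + 9)*(-40451058) = -32502*(-40451058) = 1314740287116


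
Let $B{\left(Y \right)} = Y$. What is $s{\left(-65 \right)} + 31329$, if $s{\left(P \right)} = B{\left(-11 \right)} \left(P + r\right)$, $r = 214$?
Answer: $29690$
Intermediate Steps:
$s{\left(P \right)} = -2354 - 11 P$ ($s{\left(P \right)} = - 11 \left(P + 214\right) = - 11 \left(214 + P\right) = -2354 - 11 P$)
$s{\left(-65 \right)} + 31329 = \left(-2354 - -715\right) + 31329 = \left(-2354 + 715\right) + 31329 = -1639 + 31329 = 29690$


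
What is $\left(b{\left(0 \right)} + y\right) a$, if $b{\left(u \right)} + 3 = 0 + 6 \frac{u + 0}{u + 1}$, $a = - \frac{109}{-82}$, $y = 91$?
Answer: $\frac{4796}{41} \approx 116.98$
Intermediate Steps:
$a = \frac{109}{82}$ ($a = \left(-109\right) \left(- \frac{1}{82}\right) = \frac{109}{82} \approx 1.3293$)
$b{\left(u \right)} = -3 + \frac{6 u}{1 + u}$ ($b{\left(u \right)} = -3 + \left(0 + 6 \frac{u + 0}{u + 1}\right) = -3 + \left(0 + 6 \frac{u}{1 + u}\right) = -3 + \left(0 + \frac{6 u}{1 + u}\right) = -3 + \frac{6 u}{1 + u}$)
$\left(b{\left(0 \right)} + y\right) a = \left(\frac{3 \left(-1 + 0\right)}{1 + 0} + 91\right) \frac{109}{82} = \left(3 \cdot 1^{-1} \left(-1\right) + 91\right) \frac{109}{82} = \left(3 \cdot 1 \left(-1\right) + 91\right) \frac{109}{82} = \left(-3 + 91\right) \frac{109}{82} = 88 \cdot \frac{109}{82} = \frac{4796}{41}$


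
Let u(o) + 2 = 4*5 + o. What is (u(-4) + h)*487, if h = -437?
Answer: -206001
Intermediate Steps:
u(o) = 18 + o (u(o) = -2 + (4*5 + o) = -2 + (20 + o) = 18 + o)
(u(-4) + h)*487 = ((18 - 4) - 437)*487 = (14 - 437)*487 = -423*487 = -206001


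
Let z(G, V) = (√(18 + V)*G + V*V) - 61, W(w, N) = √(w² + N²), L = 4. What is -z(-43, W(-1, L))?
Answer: 44 + 43*√(18 + √17) ≈ 246.25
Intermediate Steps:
W(w, N) = √(N² + w²)
z(G, V) = -61 + V² + G*√(18 + V) (z(G, V) = (G*√(18 + V) + V²) - 61 = (V² + G*√(18 + V)) - 61 = -61 + V² + G*√(18 + V))
-z(-43, W(-1, L)) = -(-61 + (√(4² + (-1)²))² - 43*√(18 + √(4² + (-1)²))) = -(-61 + (√(16 + 1))² - 43*√(18 + √(16 + 1))) = -(-61 + (√17)² - 43*√(18 + √17)) = -(-61 + 17 - 43*√(18 + √17)) = -(-44 - 43*√(18 + √17)) = 44 + 43*√(18 + √17)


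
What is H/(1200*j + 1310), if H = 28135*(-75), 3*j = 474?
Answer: -24825/2246 ≈ -11.053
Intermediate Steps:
j = 158 (j = (1/3)*474 = 158)
H = -2110125
H/(1200*j + 1310) = -2110125/(1200*158 + 1310) = -2110125/(189600 + 1310) = -2110125/190910 = -2110125*1/190910 = -24825/2246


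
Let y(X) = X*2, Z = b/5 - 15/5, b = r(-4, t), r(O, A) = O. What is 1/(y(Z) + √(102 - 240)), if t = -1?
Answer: -95/2447 - 25*I*√138/4894 ≈ -0.038823 - 0.060009*I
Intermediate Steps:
b = -4
Z = -19/5 (Z = -4/5 - 15/5 = -4*⅕ - 15*⅕ = -⅘ - 3 = -19/5 ≈ -3.8000)
y(X) = 2*X
1/(y(Z) + √(102 - 240)) = 1/(2*(-19/5) + √(102 - 240)) = 1/(-38/5 + √(-138)) = 1/(-38/5 + I*√138)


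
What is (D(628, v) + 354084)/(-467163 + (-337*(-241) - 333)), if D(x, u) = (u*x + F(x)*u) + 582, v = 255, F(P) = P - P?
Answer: -514806/386279 ≈ -1.3327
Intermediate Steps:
F(P) = 0
D(x, u) = 582 + u*x (D(x, u) = (u*x + 0*u) + 582 = (u*x + 0) + 582 = u*x + 582 = 582 + u*x)
(D(628, v) + 354084)/(-467163 + (-337*(-241) - 333)) = ((582 + 255*628) + 354084)/(-467163 + (-337*(-241) - 333)) = ((582 + 160140) + 354084)/(-467163 + (81217 - 333)) = (160722 + 354084)/(-467163 + 80884) = 514806/(-386279) = 514806*(-1/386279) = -514806/386279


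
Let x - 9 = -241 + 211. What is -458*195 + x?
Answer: -89331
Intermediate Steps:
x = -21 (x = 9 + (-241 + 211) = 9 - 30 = -21)
-458*195 + x = -458*195 - 21 = -89310 - 21 = -89331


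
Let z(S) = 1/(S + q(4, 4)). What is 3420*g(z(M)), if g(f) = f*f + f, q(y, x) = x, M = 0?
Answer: 4275/4 ≈ 1068.8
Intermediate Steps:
z(S) = 1/(4 + S) (z(S) = 1/(S + 4) = 1/(4 + S))
g(f) = f + f² (g(f) = f² + f = f + f²)
3420*g(z(M)) = 3420*((1 + 1/(4 + 0))/(4 + 0)) = 3420*((1 + 1/4)/4) = 3420*((1 + ¼)/4) = 3420*((¼)*(5/4)) = 3420*(5/16) = 4275/4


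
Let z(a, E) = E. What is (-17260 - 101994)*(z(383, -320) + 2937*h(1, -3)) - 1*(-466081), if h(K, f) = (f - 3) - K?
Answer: 2490370347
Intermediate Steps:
h(K, f) = -3 + f - K (h(K, f) = (-3 + f) - K = -3 + f - K)
(-17260 - 101994)*(z(383, -320) + 2937*h(1, -3)) - 1*(-466081) = (-17260 - 101994)*(-320 + 2937*(-3 - 3 - 1*1)) - 1*(-466081) = -119254*(-320 + 2937*(-3 - 3 - 1)) + 466081 = -119254*(-320 + 2937*(-7)) + 466081 = -119254*(-320 - 20559) + 466081 = -119254*(-20879) + 466081 = 2489904266 + 466081 = 2490370347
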